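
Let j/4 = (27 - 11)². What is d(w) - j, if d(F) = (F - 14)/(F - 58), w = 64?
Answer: -3047/3 ≈ -1015.7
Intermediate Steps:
d(F) = (-14 + F)/(-58 + F)
j = 1024 (j = 4*(27 - 11)² = 4*16² = 4*256 = 1024)
d(w) - j = (-14 + 64)/(-58 + 64) - 1*1024 = 50/6 - 1024 = (⅙)*50 - 1024 = 25/3 - 1024 = -3047/3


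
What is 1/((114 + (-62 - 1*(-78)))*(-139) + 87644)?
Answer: 1/69574 ≈ 1.4373e-5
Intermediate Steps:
1/((114 + (-62 - 1*(-78)))*(-139) + 87644) = 1/((114 + (-62 + 78))*(-139) + 87644) = 1/((114 + 16)*(-139) + 87644) = 1/(130*(-139) + 87644) = 1/(-18070 + 87644) = 1/69574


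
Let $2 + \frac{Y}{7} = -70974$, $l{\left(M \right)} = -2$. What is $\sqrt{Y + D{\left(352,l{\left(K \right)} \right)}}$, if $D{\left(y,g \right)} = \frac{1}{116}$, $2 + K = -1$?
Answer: $\frac{i \sqrt{1671342819}}{58} \approx 704.86 i$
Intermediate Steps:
$K = -3$ ($K = -2 - 1 = -3$)
$D{\left(y,g \right)} = \frac{1}{116}$
$Y = -496832$ ($Y = -14 + 7 \left(-70974\right) = -14 - 496818 = -496832$)
$\sqrt{Y + D{\left(352,l{\left(K \right)} \right)}} = \sqrt{-496832 + \frac{1}{116}} = \sqrt{- \frac{57632511}{116}} = \frac{i \sqrt{1671342819}}{58}$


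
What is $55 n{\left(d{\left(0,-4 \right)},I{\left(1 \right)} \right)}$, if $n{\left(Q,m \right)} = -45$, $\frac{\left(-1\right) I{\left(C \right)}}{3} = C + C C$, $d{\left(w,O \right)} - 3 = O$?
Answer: $-2475$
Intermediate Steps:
$d{\left(w,O \right)} = 3 + O$
$I{\left(C \right)} = - 3 C - 3 C^{2}$ ($I{\left(C \right)} = - 3 \left(C + C C\right) = - 3 \left(C + C^{2}\right) = - 3 C - 3 C^{2}$)
$55 n{\left(d{\left(0,-4 \right)},I{\left(1 \right)} \right)} = 55 \left(-45\right) = -2475$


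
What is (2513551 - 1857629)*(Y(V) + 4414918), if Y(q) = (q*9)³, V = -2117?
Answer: -4536720488327041198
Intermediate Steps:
Y(q) = 729*q³ (Y(q) = (9*q)³ = 729*q³)
(2513551 - 1857629)*(Y(V) + 4414918) = (2513551 - 1857629)*(729*(-2117)³ + 4414918) = 655922*(729*(-9487735613) + 4414918) = 655922*(-6916559261877 + 4414918) = 655922*(-6916554846959) = -4536720488327041198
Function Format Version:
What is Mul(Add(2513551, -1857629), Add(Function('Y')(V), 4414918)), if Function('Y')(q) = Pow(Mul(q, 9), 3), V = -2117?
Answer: -4536720488327041198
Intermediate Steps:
Function('Y')(q) = Mul(729, Pow(q, 3)) (Function('Y')(q) = Pow(Mul(9, q), 3) = Mul(729, Pow(q, 3)))
Mul(Add(2513551, -1857629), Add(Function('Y')(V), 4414918)) = Mul(Add(2513551, -1857629), Add(Mul(729, Pow(-2117, 3)), 4414918)) = Mul(655922, Add(Mul(729, -9487735613), 4414918)) = Mul(655922, Add(-6916559261877, 4414918)) = Mul(655922, -6916554846959) = -4536720488327041198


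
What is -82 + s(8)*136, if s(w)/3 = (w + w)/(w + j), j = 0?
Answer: 734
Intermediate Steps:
s(w) = 6 (s(w) = 3*((w + w)/(w + 0)) = 3*((2*w)/w) = 3*2 = 6)
-82 + s(8)*136 = -82 + 6*136 = -82 + 816 = 734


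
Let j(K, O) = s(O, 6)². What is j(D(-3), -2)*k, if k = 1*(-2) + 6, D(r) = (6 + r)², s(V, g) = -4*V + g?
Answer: 784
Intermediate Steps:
s(V, g) = g - 4*V
j(K, O) = (6 - 4*O)²
k = 4 (k = -2 + 6 = 4)
j(D(-3), -2)*k = (4*(-3 + 2*(-2))²)*4 = (4*(-3 - 4)²)*4 = (4*(-7)²)*4 = (4*49)*4 = 196*4 = 784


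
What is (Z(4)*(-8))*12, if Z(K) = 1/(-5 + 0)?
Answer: 96/5 ≈ 19.200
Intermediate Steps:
Z(K) = -⅕ (Z(K) = 1/(-5) = -⅕)
(Z(4)*(-8))*12 = -⅕*(-8)*12 = (8/5)*12 = 96/5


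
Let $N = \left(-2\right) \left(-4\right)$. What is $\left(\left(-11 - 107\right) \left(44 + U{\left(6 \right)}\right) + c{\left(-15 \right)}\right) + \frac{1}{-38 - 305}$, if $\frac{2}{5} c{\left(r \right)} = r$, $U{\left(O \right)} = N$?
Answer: $- \frac{4235023}{686} \approx -6173.5$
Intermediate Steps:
$N = 8$
$U{\left(O \right)} = 8$
$c{\left(r \right)} = \frac{5 r}{2}$
$\left(\left(-11 - 107\right) \left(44 + U{\left(6 \right)}\right) + c{\left(-15 \right)}\right) + \frac{1}{-38 - 305} = \left(\left(-11 - 107\right) \left(44 + 8\right) + \frac{5}{2} \left(-15\right)\right) + \frac{1}{-38 - 305} = \left(\left(-118\right) 52 - \frac{75}{2}\right) + \frac{1}{-343} = \left(-6136 - \frac{75}{2}\right) - \frac{1}{343} = - \frac{12347}{2} - \frac{1}{343} = - \frac{4235023}{686}$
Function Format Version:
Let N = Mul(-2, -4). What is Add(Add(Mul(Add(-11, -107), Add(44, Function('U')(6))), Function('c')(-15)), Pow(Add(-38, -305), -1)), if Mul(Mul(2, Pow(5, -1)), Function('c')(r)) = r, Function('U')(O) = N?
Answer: Rational(-4235023, 686) ≈ -6173.5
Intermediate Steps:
N = 8
Function('U')(O) = 8
Function('c')(r) = Mul(Rational(5, 2), r)
Add(Add(Mul(Add(-11, -107), Add(44, Function('U')(6))), Function('c')(-15)), Pow(Add(-38, -305), -1)) = Add(Add(Mul(Add(-11, -107), Add(44, 8)), Mul(Rational(5, 2), -15)), Pow(Add(-38, -305), -1)) = Add(Add(Mul(-118, 52), Rational(-75, 2)), Pow(-343, -1)) = Add(Add(-6136, Rational(-75, 2)), Rational(-1, 343)) = Add(Rational(-12347, 2), Rational(-1, 343)) = Rational(-4235023, 686)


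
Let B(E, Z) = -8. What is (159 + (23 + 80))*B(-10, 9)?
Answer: -2096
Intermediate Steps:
(159 + (23 + 80))*B(-10, 9) = (159 + (23 + 80))*(-8) = (159 + 103)*(-8) = 262*(-8) = -2096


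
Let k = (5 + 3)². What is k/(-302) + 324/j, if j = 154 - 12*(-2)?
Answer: 21614/13439 ≈ 1.6083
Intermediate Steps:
k = 64 (k = 8² = 64)
j = 178 (j = 154 + 24 = 178)
k/(-302) + 324/j = 64/(-302) + 324/178 = 64*(-1/302) + 324*(1/178) = -32/151 + 162/89 = 21614/13439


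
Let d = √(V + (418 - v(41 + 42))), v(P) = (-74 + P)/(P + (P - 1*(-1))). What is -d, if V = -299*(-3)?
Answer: -2*√9168133/167 ≈ -36.262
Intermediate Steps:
v(P) = (-74 + P)/(1 + 2*P) (v(P) = (-74 + P)/(P + (P + 1)) = (-74 + P)/(P + (1 + P)) = (-74 + P)/(1 + 2*P))
V = 897
d = 2*√9168133/167 (d = √(897 + (418 - (-74 + (41 + 42))/(1 + 2*(41 + 42)))) = √(897 + (418 - (-74 + 83)/(1 + 2*83))) = √(897 + (418 - 9/(1 + 166))) = √(897 + (418 - 9/167)) = √(897 + 69797/167) = √(219596/167) = 2*√9168133/167 ≈ 36.262)
-d = -2*√9168133/167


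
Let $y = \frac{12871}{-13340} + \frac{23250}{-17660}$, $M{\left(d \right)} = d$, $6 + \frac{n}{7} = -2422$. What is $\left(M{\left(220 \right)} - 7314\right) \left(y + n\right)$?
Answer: $\frac{710203381180761}{5889610} \approx 1.2059 \cdot 10^{8}$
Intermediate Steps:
$n = -16996$ ($n = -42 + 7 \left(-2422\right) = -42 - 16954 = -16996$)
$y = - \frac{26872843}{11779220}$ ($y = 12871 \left(- \frac{1}{13340}\right) + 23250 \left(- \frac{1}{17660}\right) = - \frac{12871}{13340} - \frac{2325}{1766} = - \frac{26872843}{11779220} \approx -2.2814$)
$\left(M{\left(220 \right)} - 7314\right) \left(y + n\right) = \left(220 - 7314\right) \left(- \frac{26872843}{11779220} - 16996\right) = \left(-7094\right) \left(- \frac{200226495963}{11779220}\right) = \frac{710203381180761}{5889610}$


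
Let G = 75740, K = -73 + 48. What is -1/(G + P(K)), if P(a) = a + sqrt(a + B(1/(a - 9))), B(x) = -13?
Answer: I/(sqrt(38) - 75715*I) ≈ -1.3207e-5 + 1.0753e-9*I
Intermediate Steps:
K = -25
P(a) = a + sqrt(-13 + a) (P(a) = a + sqrt(a - 13) = a + sqrt(-13 + a))
-1/(G + P(K)) = -1/(75740 + (-25 + sqrt(-13 - 25))) = -1/(75740 + (-25 + sqrt(-38))) = -1/(75740 + (-25 + I*sqrt(38))) = -1/(75715 + I*sqrt(38))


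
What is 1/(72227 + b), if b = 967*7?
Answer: 1/78996 ≈ 1.2659e-5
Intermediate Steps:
b = 6769
1/(72227 + b) = 1/(72227 + 6769) = 1/78996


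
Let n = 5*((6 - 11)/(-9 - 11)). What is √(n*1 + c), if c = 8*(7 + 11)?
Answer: √581/2 ≈ 12.052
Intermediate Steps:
c = 144 (c = 8*18 = 144)
n = 5/4 (n = 5*(-5/(-20)) = 5*(-5*(-1/20)) = 5*(¼) = 5/4 ≈ 1.2500)
√(n*1 + c) = √((5/4)*1 + 144) = √(5/4 + 144) = √(581/4) = √581/2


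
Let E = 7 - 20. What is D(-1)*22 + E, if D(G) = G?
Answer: -35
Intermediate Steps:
E = -13
D(-1)*22 + E = -1*22 - 13 = -22 - 13 = -35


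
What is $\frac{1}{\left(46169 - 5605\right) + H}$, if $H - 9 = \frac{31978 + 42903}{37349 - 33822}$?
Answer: $\frac{3527}{143175852} \approx 2.4634 \cdot 10^{-5}$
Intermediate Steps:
$H = \frac{106624}{3527}$ ($H = 9 + \frac{31978 + 42903}{37349 - 33822} = 9 + \frac{74881}{3527} = \frac{106624}{3527} \approx 30.231$)
$\frac{1}{\left(46169 - 5605\right) + H} = \frac{1}{\left(46169 - 5605\right) + \frac{106624}{3527}} = \frac{1}{40564 + \frac{106624}{3527}} = \frac{1}{\frac{143175852}{3527}} = \frac{3527}{143175852}$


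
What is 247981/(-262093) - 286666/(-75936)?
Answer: 28151233361/9951147024 ≈ 2.8289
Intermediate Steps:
247981/(-262093) - 286666/(-75936) = 247981*(-1/262093) - 286666*(-1/75936) = -247981/262093 + 143333/37968 = 28151233361/9951147024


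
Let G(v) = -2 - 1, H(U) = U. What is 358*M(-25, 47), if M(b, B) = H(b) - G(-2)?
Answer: -7876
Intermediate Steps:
G(v) = -3
M(b, B) = 3 + b (M(b, B) = b - 1*(-3) = b + 3 = 3 + b)
358*M(-25, 47) = 358*(3 - 25) = 358*(-22) = -7876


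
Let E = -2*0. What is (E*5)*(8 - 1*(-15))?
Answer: 0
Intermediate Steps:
E = 0
(E*5)*(8 - 1*(-15)) = (0*5)*(8 - 1*(-15)) = 0*(8 + 15) = 0*23 = 0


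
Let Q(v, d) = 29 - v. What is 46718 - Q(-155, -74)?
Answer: 46534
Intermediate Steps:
46718 - Q(-155, -74) = 46718 - (29 - 1*(-155)) = 46718 - (29 + 155) = 46718 - 1*184 = 46718 - 184 = 46534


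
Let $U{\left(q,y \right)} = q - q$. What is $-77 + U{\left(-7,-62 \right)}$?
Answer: $-77$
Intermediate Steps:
$U{\left(q,y \right)} = 0$
$-77 + U{\left(-7,-62 \right)} = -77 + 0 = -77$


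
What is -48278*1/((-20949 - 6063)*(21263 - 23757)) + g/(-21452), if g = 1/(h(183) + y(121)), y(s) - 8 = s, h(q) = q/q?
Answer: -16837890401/23484122861160 ≈ -0.00071699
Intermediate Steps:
h(q) = 1
y(s) = 8 + s
g = 1/130 (g = 1/(1 + (8 + 121)) = 1/(1 + 129) = 1/130 ≈ 0.0076923)
-48278*1/((-20949 - 6063)*(21263 - 23757)) + g/(-21452) = -48278*1/((-20949 - 6063)*(21263 - 23757)) + (1/130)/(-21452) = -48278/((-27012*(-2494))) + (1/130)*(-1/21452) = -48278/67367928 - 1/2788760 = -48278*1/67367928 - 1/2788760 = -24139/33683964 - 1/2788760 = -16837890401/23484122861160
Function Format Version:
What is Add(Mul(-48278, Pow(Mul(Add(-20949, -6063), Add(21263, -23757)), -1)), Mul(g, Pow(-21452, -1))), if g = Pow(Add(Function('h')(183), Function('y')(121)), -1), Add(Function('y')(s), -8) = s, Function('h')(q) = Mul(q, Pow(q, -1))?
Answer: Rational(-16837890401, 23484122861160) ≈ -0.00071699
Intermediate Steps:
Function('h')(q) = 1
Function('y')(s) = Add(8, s)
g = Rational(1, 130) (g = Pow(Add(1, Add(8, 121)), -1) = Pow(Add(1, 129), -1) = Pow(130, -1) = Rational(1, 130) ≈ 0.0076923)
Add(Mul(-48278, Pow(Mul(Add(-20949, -6063), Add(21263, -23757)), -1)), Mul(g, Pow(-21452, -1))) = Add(Mul(-48278, Pow(Mul(Add(-20949, -6063), Add(21263, -23757)), -1)), Mul(Rational(1, 130), Pow(-21452, -1))) = Add(Mul(-48278, Pow(Mul(-27012, -2494), -1)), Mul(Rational(1, 130), Rational(-1, 21452))) = Add(Mul(-48278, Pow(67367928, -1)), Rational(-1, 2788760)) = Add(Mul(-48278, Rational(1, 67367928)), Rational(-1, 2788760)) = Add(Rational(-24139, 33683964), Rational(-1, 2788760)) = Rational(-16837890401, 23484122861160)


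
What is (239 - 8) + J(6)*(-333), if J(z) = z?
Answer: -1767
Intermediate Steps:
(239 - 8) + J(6)*(-333) = (239 - 8) + 6*(-333) = 231 - 1998 = -1767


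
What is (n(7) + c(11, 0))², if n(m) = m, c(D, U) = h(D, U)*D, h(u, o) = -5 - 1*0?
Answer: 2304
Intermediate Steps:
h(u, o) = -5 (h(u, o) = -5 + 0 = -5)
c(D, U) = -5*D
(n(7) + c(11, 0))² = (7 - 5*11)² = (7 - 55)² = (-48)² = 2304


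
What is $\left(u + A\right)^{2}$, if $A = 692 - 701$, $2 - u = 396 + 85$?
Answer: $238144$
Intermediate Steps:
$u = -479$ ($u = 2 - \left(396 + 85\right) = 2 - 481 = -479$)
$A = -9$
$\left(u + A\right)^{2} = \left(-479 - 9\right)^{2} = \left(-488\right)^{2} = 238144$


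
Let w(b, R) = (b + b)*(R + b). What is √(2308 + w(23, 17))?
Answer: 2*√1037 ≈ 64.405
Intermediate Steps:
w(b, R) = 2*b*(R + b) (w(b, R) = (2*b)*(R + b) = 2*b*(R + b))
√(2308 + w(23, 17)) = √(2308 + 2*23*(17 + 23)) = √(2308 + 2*23*40) = √(2308 + 1840) = √4148 = 2*√1037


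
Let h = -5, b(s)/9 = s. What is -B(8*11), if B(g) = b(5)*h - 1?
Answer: 226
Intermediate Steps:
b(s) = 9*s
B(g) = -226 (B(g) = (9*5)*(-5) - 1 = 45*(-5) - 1 = -225 - 1 = -226)
-B(8*11) = -1*(-226) = 226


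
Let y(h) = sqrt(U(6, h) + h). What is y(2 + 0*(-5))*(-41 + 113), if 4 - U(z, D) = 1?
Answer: 72*sqrt(5) ≈ 161.00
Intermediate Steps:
U(z, D) = 3 (U(z, D) = 4 - 1*1 = 4 - 1 = 3)
y(h) = sqrt(3 + h)
y(2 + 0*(-5))*(-41 + 113) = sqrt(3 + (2 + 0*(-5)))*(-41 + 113) = sqrt(3 + (2 + 0))*72 = sqrt(3 + 2)*72 = sqrt(5)*72 = 72*sqrt(5)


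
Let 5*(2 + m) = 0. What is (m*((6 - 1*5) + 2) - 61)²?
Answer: 4489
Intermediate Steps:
m = -2 (m = -2 + (⅕)*0 = -2 + 0 = -2)
(m*((6 - 1*5) + 2) - 61)² = (-2*((6 - 1*5) + 2) - 61)² = (-2*((6 - 5) + 2) - 61)² = (-2*(1 + 2) - 61)² = (-2*3 - 61)² = (-6 - 61)² = (-67)² = 4489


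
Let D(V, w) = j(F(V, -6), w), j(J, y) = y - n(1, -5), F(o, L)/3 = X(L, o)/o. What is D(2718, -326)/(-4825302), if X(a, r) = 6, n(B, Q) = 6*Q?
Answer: 148/2412651 ≈ 6.1343e-5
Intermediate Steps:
F(o, L) = 18/o (F(o, L) = 3*(6/o) = 18/o)
j(J, y) = 30 + y (j(J, y) = y - 6*(-5) = y - 1*(-30) = y + 30 = 30 + y)
D(V, w) = 30 + w
D(2718, -326)/(-4825302) = (30 - 326)/(-4825302) = -296*(-1/4825302) = 148/2412651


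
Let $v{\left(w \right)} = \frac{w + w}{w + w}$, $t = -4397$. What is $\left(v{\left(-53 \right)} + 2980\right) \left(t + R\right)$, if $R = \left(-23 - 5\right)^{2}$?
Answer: $-10770353$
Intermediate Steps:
$v{\left(w \right)} = 1$ ($v{\left(w \right)} = \frac{2 w}{2 w} = 2 w \frac{1}{2 w} = 1$)
$R = 784$ ($R = \left(-28\right)^{2} = 784$)
$\left(v{\left(-53 \right)} + 2980\right) \left(t + R\right) = \left(1 + 2980\right) \left(-4397 + 784\right) = 2981 \left(-3613\right) = -10770353$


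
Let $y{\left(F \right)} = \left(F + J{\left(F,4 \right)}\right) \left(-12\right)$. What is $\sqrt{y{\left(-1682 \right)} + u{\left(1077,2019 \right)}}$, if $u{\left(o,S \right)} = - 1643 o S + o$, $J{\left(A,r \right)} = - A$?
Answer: $4 i \sqrt{223290102} \approx 59772.0 i$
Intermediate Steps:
$y{\left(F \right)} = 0$ ($y{\left(F \right)} = \left(F - F\right) \left(-12\right) = 0 \left(-12\right) = 0$)
$u{\left(o,S \right)} = o - 1643 S o$ ($u{\left(o,S \right)} = - 1643 S o + o = o - 1643 S o$)
$\sqrt{y{\left(-1682 \right)} + u{\left(1077,2019 \right)}} = \sqrt{0 + 1077 \left(1 - 3317217\right)} = \sqrt{0 + 1077 \left(-3317216\right)} = \sqrt{0 - 3572641632} = \sqrt{-3572641632} = 4 i \sqrt{223290102}$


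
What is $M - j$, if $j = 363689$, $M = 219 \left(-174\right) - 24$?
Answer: $-401819$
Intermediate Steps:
$M = -38130$ ($M = -38106 - 24 = -38130$)
$M - j = -38130 - 363689 = -401819$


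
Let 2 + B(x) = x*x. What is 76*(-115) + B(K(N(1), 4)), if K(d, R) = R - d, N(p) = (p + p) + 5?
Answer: -8733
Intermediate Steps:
N(p) = 5 + 2*p (N(p) = 2*p + 5 = 5 + 2*p)
B(x) = -2 + x**2 (B(x) = -2 + x*x = -2 + x**2)
76*(-115) + B(K(N(1), 4)) = 76*(-115) + (-2 + (4 - (5 + 2*1))**2) = -8740 + (-2 + (4 - (5 + 2))**2) = -8740 + (-2 + (4 - 1*7)**2) = -8740 + (-2 + (4 - 7)**2) = -8740 + (-2 + (-3)**2) = -8740 + (-2 + 9) = -8740 + 7 = -8733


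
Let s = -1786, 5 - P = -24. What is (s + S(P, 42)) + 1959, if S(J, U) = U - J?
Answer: 186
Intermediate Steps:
P = 29 (P = 5 - 1*(-24) = 5 + 24 = 29)
(s + S(P, 42)) + 1959 = (-1786 + (42 - 1*29)) + 1959 = (-1786 + (42 - 29)) + 1959 = (-1786 + 13) + 1959 = -1773 + 1959 = 186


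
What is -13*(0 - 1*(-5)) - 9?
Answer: -74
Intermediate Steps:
-13*(0 - 1*(-5)) - 9 = -13*(0 + 5) - 9 = -13*5 - 9 = -65 - 9 = -74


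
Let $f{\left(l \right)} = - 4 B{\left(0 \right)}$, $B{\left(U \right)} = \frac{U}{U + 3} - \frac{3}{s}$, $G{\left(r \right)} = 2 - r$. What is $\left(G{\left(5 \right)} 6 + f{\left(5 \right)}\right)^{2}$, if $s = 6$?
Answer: $256$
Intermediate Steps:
$B{\left(U \right)} = - \frac{1}{2} + \frac{U}{3 + U}$ ($B{\left(U \right)} = \frac{U}{U + 3} - \frac{3}{6} = \frac{U}{3 + U} - \frac{1}{2} = - \frac{1}{2} + \frac{U}{3 + U}$)
$f{\left(l \right)} = 2$ ($f{\left(l \right)} = - 4 \frac{-3 + 0}{2 \left(3 + 0\right)} = - 4 \cdot \frac{1}{2} \cdot \frac{1}{3} \left(-3\right) = \left(-4\right) \left(- \frac{1}{2}\right) = 2$)
$\left(G{\left(5 \right)} 6 + f{\left(5 \right)}\right)^{2} = \left(\left(2 - 5\right) 6 + 2\right)^{2} = \left(\left(-3\right) 6 + 2\right)^{2} = \left(-18 + 2\right)^{2} = \left(-16\right)^{2} = 256$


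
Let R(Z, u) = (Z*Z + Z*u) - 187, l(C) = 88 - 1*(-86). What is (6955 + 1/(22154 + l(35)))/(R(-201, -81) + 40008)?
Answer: 155291241/2154718984 ≈ 0.072070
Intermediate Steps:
l(C) = 174 (l(C) = 88 + 86 = 174)
R(Z, u) = -187 + Z² + Z*u (R(Z, u) = (Z² + Z*u) - 187 = -187 + Z² + Z*u)
(6955 + 1/(22154 + l(35)))/(R(-201, -81) + 40008) = (6955 + 1/(22154 + 174))/((-187 + (-201)² - 201*(-81)) + 40008) = (6955 + 1/22328)/((-187 + 40401 + 16281) + 40008) = (6955 + 1/22328)/(56495 + 40008) = (155291241/22328)/96503 = (155291241/22328)*(1/96503) = 155291241/2154718984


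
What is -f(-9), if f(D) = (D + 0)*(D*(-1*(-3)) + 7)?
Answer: -180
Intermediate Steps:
f(D) = D*(7 + 3*D) (f(D) = D*(D*3 + 7) = D*(3*D + 7) = D*(7 + 3*D))
-f(-9) = -(-9)*(7 + 3*(-9)) = -(-9)*(7 - 27) = -(-9)*(-20) = -1*180 = -180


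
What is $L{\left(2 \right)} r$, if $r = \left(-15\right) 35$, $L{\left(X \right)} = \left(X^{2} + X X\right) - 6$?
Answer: $-1050$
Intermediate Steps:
$L{\left(X \right)} = -6 + 2 X^{2}$ ($L{\left(X \right)} = \left(X^{2} + X^{2}\right) - 6 = 2 X^{2} - 6 = -6 + 2 X^{2}$)
$r = -525$
$L{\left(2 \right)} r = \left(-6 + 2 \cdot 2^{2}\right) \left(-525\right) = \left(-6 + 2 \cdot 4\right) \left(-525\right) = \left(-6 + 8\right) \left(-525\right) = 2 \left(-525\right) = -1050$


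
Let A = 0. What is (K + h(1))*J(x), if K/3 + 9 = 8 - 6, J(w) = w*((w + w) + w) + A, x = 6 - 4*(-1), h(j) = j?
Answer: -6000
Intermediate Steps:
x = 10 (x = 6 + 4 = 10)
J(w) = 3*w² (J(w) = w*((w + w) + w) + 0 = w*(2*w + w) + 0 = w*(3*w) + 0 = 3*w² + 0 = 3*w²)
K = -21 (K = -27 + 3*(8 - 6) = -27 + 3*2 = -27 + 6 = -21)
(K + h(1))*J(x) = (-21 + 1)*(3*10²) = -60*100 = -20*300 = -6000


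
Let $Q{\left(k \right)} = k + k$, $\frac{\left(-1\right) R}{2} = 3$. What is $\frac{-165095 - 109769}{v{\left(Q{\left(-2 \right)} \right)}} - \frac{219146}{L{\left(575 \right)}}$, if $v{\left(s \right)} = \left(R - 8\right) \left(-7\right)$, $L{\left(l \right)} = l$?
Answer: $- \frac{89761554}{28175} \approx -3185.9$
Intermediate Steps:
$R = -6$ ($R = \left(-2\right) 3 = -6$)
$Q{\left(k \right)} = 2 k$
$v{\left(s \right)} = 98$ ($v{\left(s \right)} = \left(-6 - 8\right) \left(-7\right) = \left(-14\right) \left(-7\right) = 98$)
$\frac{-165095 - 109769}{v{\left(Q{\left(-2 \right)} \right)}} - \frac{219146}{L{\left(575 \right)}} = \frac{-165095 - 109769}{98} - \frac{219146}{575} = \left(-274864\right) \frac{1}{98} - \frac{219146}{575} = - \frac{137432}{49} - \frac{219146}{575} = - \frac{89761554}{28175}$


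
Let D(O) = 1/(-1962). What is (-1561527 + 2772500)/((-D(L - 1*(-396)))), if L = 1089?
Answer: 2375929026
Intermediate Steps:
D(O) = -1/1962
(-1561527 + 2772500)/((-D(L - 1*(-396)))) = (-1561527 + 2772500)/((-1*(-1/1962))) = 1210973/(1/1962) = 1210973*1962 = 2375929026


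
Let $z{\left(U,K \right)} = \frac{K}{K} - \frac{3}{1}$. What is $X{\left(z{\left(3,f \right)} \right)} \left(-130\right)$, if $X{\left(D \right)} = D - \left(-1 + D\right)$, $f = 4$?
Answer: $-130$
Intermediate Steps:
$z{\left(U,K \right)} = -2$ ($z{\left(U,K \right)} = 1 - 3 = -2$)
$X{\left(D \right)} = 1$
$X{\left(z{\left(3,f \right)} \right)} \left(-130\right) = 1 \left(-130\right) = -130$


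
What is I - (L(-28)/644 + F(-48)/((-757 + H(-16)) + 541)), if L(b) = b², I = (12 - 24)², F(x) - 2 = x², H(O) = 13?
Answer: 719690/4669 ≈ 154.14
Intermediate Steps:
F(x) = 2 + x²
I = 144 (I = (-12)² = 144)
I - (L(-28)/644 + F(-48)/((-757 + H(-16)) + 541)) = 144 - ((-28)²/644 + (2 + (-48)²)/((-757 + 13) + 541)) = 144 - (784*(1/644) + (2 + 2304)/(-744 + 541)) = 144 - (28/23 + 2306/(-203)) = 144 - (28/23 + 2306*(-1/203)) = 144 - (28/23 - 2306/203) = 144 - 1*(-47354/4669) = 144 + 47354/4669 = 719690/4669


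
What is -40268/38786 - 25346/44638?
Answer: -63194385/39348397 ≈ -1.6060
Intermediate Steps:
-40268/38786 - 25346/44638 = -40268*1/38786 - 25346*1/44638 = -20134/19393 - 12673/22319 = -63194385/39348397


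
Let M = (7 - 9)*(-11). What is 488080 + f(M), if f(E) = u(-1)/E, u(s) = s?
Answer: 10737759/22 ≈ 4.8808e+5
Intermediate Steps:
M = 22 (M = -2*(-11) = 22)
f(E) = -1/E
488080 + f(M) = 488080 - 1/22 = 10737759/22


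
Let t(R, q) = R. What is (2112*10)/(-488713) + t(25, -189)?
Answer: 12196705/488713 ≈ 24.957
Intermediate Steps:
(2112*10)/(-488713) + t(25, -189) = (2112*10)/(-488713) + 25 = 21120*(-1/488713) + 25 = -21120/488713 + 25 = 12196705/488713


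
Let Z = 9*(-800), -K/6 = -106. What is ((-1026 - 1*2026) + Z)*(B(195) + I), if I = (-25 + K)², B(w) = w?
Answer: -3829286032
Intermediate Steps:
K = 636 (K = -6*(-106) = 636)
I = 373321 (I = (-25 + 636)² = 611² = 373321)
Z = -7200
((-1026 - 1*2026) + Z)*(B(195) + I) = ((-1026 - 1*2026) - 7200)*(195 + 373321) = ((-1026 - 2026) - 7200)*373516 = (-3052 - 7200)*373516 = -10252*373516 = -3829286032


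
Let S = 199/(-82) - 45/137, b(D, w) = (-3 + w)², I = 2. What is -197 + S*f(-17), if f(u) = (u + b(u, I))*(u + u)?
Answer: -9525765/5617 ≈ -1695.9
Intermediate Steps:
f(u) = 2*u*(1 + u) (f(u) = (u + (-3 + 2)²)*(u + u) = (u + (-1)²)*(2*u) = (u + 1)*(2*u) = (1 + u)*(2*u) = 2*u*(1 + u))
S = -30953/11234 (S = 199*(-1/82) - 45*1/137 = -199/82 - 45/137 = -30953/11234 ≈ -2.7553)
-197 + S*f(-17) = -197 - 30953*(-17)*(1 - 17)/5617 = -197 - 30953*(-17)*(-16)/5617 = -197 - 30953/11234*544 = -197 - 8419216/5617 = -9525765/5617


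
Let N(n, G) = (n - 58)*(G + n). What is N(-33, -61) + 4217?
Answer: 12771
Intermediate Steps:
N(n, G) = (-58 + n)*(G + n)
N(-33, -61) + 4217 = ((-33)² - 58*(-61) - 58*(-33) - 61*(-33)) + 4217 = (1089 + 3538 + 1914 + 2013) + 4217 = 8554 + 4217 = 12771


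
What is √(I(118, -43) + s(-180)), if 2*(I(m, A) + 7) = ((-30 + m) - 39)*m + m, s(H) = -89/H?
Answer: √2649145/30 ≈ 54.254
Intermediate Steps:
I(m, A) = -7 + m/2 + m*(-69 + m)/2 (I(m, A) = -7 + (((-30 + m) - 39)*m + m)/2 = -7 + ((-69 + m)*m + m)/2 = -7 + (m*(-69 + m) + m)/2 = -7 + (m + m*(-69 + m))/2 = -7 + (m/2 + m*(-69 + m)/2) = -7 + m/2 + m*(-69 + m)/2)
√(I(118, -43) + s(-180)) = √((-7 + (½)*118² - 34*118) - 89/(-180)) = √((-7 + (½)*13924 - 4012) - 89*(-1/180)) = √((-7 + 6962 - 4012) + 89/180) = √(2943 + 89/180) = √(529829/180) = √2649145/30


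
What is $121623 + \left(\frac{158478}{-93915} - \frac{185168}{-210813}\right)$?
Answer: $\frac{267548588714299}{2199833655} \approx 1.2162 \cdot 10^{5}$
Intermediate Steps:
$121623 + \left(\frac{158478}{-93915} - \frac{185168}{-210813}\right) = 121623 + \left(158478 \left(- \frac{1}{93915}\right) - - \frac{185168}{210813}\right) = 121623 + \left(- \frac{52826}{31305} + \frac{185168}{210813}\right) = 121623 - \frac{1779907766}{2199833655} = \frac{267548588714299}{2199833655}$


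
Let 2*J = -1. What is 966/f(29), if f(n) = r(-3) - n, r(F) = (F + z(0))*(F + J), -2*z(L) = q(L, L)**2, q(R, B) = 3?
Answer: -3864/11 ≈ -351.27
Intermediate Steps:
J = -1/2 (J = (1/2)*(-1) = -1/2 ≈ -0.50000)
z(L) = -9/2 (z(L) = -1/2*3**2 = -1/2*9 = -9/2)
r(F) = (-9/2 + F)*(-1/2 + F) (r(F) = (F - 9/2)*(F - 1/2) = (-9/2 + F)*(-1/2 + F))
f(n) = 105/4 - n (f(n) = (9/4 + (-3)**2 - 5*(-3)) - n = (9/4 + 9 + 15) - n = 105/4 - n)
966/f(29) = 966/(105/4 - 1*29) = 966/(105/4 - 29) = 966/(-11/4) = 966*(-4/11) = -3864/11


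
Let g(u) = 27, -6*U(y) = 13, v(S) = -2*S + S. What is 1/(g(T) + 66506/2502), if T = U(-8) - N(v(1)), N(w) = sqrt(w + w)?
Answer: 1251/67030 ≈ 0.018663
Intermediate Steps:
v(S) = -S
U(y) = -13/6 (U(y) = -1/6*13 = -13/6)
N(w) = sqrt(2)*sqrt(w) (N(w) = sqrt(2*w) = sqrt(2)*sqrt(w))
T = -13/6 - I*sqrt(2) (T = -13/6 - sqrt(2)*sqrt(-1*1) = -13/6 - sqrt(2)*sqrt(-1) = -13/6 - sqrt(2)*I = -13/6 - I*sqrt(2) ≈ -2.1667 - 1.4142*I)
1/(g(T) + 66506/2502) = 1/(27 + 66506/2502) = 1/(27 + 66506*(1/2502)) = 1/(27 + 33253/1251) = 1/(67030/1251) = 1251/67030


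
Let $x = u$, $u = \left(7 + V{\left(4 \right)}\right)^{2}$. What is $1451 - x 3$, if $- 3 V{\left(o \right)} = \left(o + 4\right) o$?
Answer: $\frac{4232}{3} \approx 1410.7$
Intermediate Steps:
$V{\left(o \right)} = - \frac{o \left(4 + o\right)}{3}$ ($V{\left(o \right)} = - \frac{\left(o + 4\right) o}{3} = - \frac{\left(4 + o\right) o}{3} = - \frac{o \left(4 + o\right)}{3}$)
$u = \frac{121}{9}$ ($u = \left(7 - \frac{4 \left(4 + 4\right)}{3}\right)^{2} = \left(7 - \frac{4}{3} \cdot 8\right)^{2} = \left(7 - \frac{32}{3}\right)^{2} = \left(- \frac{11}{3}\right)^{2} = \frac{121}{9} \approx 13.444$)
$x = \frac{121}{9} \approx 13.444$
$1451 - x 3 = 1451 - \frac{121}{9} \cdot 3 = 1451 - \frac{121}{3} = \frac{4232}{3}$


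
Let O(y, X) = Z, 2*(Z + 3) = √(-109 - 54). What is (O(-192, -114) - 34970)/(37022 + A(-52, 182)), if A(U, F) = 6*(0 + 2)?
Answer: -34973/37034 + I*√163/74068 ≈ -0.94435 + 0.00017237*I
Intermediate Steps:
Z = -3 + I*√163/2 (Z = -3 + √(-109 - 54)/2 = -3 + √(-163)/2 = -3 + (I*√163)/2 = -3 + I*√163/2 ≈ -3.0 + 6.3836*I)
O(y, X) = -3 + I*√163/2
A(U, F) = 12 (A(U, F) = 6*2 = 12)
(O(-192, -114) - 34970)/(37022 + A(-52, 182)) = ((-3 + I*√163/2) - 34970)/(37022 + 12) = (-34973 + I*√163/2)/37034 = (-34973 + I*√163/2)*(1/37034) = -34973/37034 + I*√163/74068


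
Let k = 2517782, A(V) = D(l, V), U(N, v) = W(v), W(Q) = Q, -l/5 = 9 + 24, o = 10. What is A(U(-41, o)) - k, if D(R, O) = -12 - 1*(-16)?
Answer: -2517778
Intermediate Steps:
l = -165 (l = -5*(9 + 24) = -5*33 = -165)
U(N, v) = v
D(R, O) = 4 (D(R, O) = -12 + 16 = 4)
A(V) = 4
A(U(-41, o)) - k = 4 - 1*2517782 = 4 - 2517782 = -2517778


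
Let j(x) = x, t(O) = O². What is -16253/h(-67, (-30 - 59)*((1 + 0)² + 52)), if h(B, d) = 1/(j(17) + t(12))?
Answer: -2616733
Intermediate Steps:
h(B, d) = 1/161 (h(B, d) = 1/(17 + 12²) = 1/(17 + 144) = 1/161)
-16253/h(-67, (-30 - 59)*((1 + 0)² + 52)) = -16253/1/161 = -16253*161 = -2616733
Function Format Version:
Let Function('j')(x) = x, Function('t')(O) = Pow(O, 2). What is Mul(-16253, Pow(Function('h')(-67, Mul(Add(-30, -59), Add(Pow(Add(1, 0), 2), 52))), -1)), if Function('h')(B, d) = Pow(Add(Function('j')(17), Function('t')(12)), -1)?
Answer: -2616733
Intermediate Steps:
Function('h')(B, d) = Rational(1, 161) (Function('h')(B, d) = Pow(Add(17, Pow(12, 2)), -1) = Pow(Add(17, 144), -1) = Pow(161, -1) = Rational(1, 161))
Mul(-16253, Pow(Function('h')(-67, Mul(Add(-30, -59), Add(Pow(Add(1, 0), 2), 52))), -1)) = Mul(-16253, Pow(Rational(1, 161), -1)) = Mul(-16253, 161) = -2616733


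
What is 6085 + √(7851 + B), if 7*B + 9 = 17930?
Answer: 6085 + √510146/7 ≈ 6187.0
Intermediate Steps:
B = 17921/7 (B = -9/7 + (⅐)*17930 = -9/7 + 17930/7 = 17921/7 ≈ 2560.1)
6085 + √(7851 + B) = 6085 + √(7851 + 17921/7) = 6085 + √(72878/7) = 6085 + √510146/7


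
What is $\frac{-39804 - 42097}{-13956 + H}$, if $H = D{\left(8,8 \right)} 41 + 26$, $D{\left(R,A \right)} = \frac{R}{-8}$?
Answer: $\frac{81901}{13971} \approx 5.8622$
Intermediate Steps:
$D{\left(R,A \right)} = - \frac{R}{8}$ ($D{\left(R,A \right)} = R \left(- \frac{1}{8}\right) = - \frac{R}{8}$)
$H = -15$ ($H = \left(- \frac{1}{8}\right) 8 \cdot 41 + 26 = \left(-1\right) 41 + 26 = -41 + 26 = -15$)
$\frac{-39804 - 42097}{-13956 + H} = \frac{-39804 - 42097}{-13956 - 15} = - \frac{81901}{-13971} = \left(-81901\right) \left(- \frac{1}{13971}\right) = \frac{81901}{13971}$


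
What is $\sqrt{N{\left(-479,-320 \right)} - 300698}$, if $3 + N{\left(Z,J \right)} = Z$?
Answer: $74 i \sqrt{55} \approx 548.8 i$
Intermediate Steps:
$N{\left(Z,J \right)} = -3 + Z$
$\sqrt{N{\left(-479,-320 \right)} - 300698} = \sqrt{\left(-3 - 479\right) - 300698} = \sqrt{-482 - 300698} = \sqrt{-301180} = 74 i \sqrt{55}$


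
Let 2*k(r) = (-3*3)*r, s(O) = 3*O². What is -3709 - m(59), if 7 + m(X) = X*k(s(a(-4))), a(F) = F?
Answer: 9042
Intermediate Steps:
k(r) = -9*r/2 (k(r) = ((-3*3)*r)/2 = (-9*r)/2 = -9*r/2)
m(X) = -7 - 216*X (m(X) = -7 + X*(-27*(-4)²/2) = -7 + X*(-27*16/2) = -7 + X*(-9/2*48) = -7 + X*(-216) = -7 - 216*X)
-3709 - m(59) = -3709 - (-7 - 216*59) = -3709 - (-7 - 12744) = -3709 - 1*(-12751) = -3709 + 12751 = 9042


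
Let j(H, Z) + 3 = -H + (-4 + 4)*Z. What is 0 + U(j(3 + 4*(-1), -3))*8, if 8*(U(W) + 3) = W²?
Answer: -20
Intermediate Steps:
j(H, Z) = -3 - H (j(H, Z) = -3 + (-H + (-4 + 4)*Z) = -3 + (-H + 0*Z) = -3 + (-H + 0) = -3 - H)
U(W) = -3 + W²/8
0 + U(j(3 + 4*(-1), -3))*8 = 0 + (-3 + (-3 - (3 + 4*(-1)))²/8)*8 = 0 + (-3 + (-3 - (3 - 4))²/8)*8 = 0 + (-3 + (-3 - 1*(-1))²/8)*8 = 0 + (-3 + (-3 + 1)²/8)*8 = 0 + (-3 + (⅛)*(-2)²)*8 = 0 + (-3 + (⅛)*4)*8 = 0 + (-3 + ½)*8 = 0 - 5/2*8 = 0 - 20 = -20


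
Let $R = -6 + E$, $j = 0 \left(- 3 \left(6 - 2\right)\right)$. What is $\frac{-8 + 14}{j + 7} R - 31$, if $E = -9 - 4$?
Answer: $- \frac{331}{7} \approx -47.286$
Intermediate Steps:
$E = -13$
$j = 0$ ($j = 0 \left(\left(-3\right) 4\right) = 0 \left(-12\right) = 0$)
$R = -19$ ($R = -6 - 13 = -19$)
$\frac{-8 + 14}{j + 7} R - 31 = \frac{-8 + 14}{0 + 7} \left(-19\right) - 31 = \frac{6}{7} \left(-19\right) - 31 = - \frac{114}{7} - 31 = - \frac{331}{7}$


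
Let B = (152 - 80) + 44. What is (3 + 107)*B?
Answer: 12760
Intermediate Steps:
B = 116 (B = 72 + 44 = 116)
(3 + 107)*B = (3 + 107)*116 = 110*116 = 12760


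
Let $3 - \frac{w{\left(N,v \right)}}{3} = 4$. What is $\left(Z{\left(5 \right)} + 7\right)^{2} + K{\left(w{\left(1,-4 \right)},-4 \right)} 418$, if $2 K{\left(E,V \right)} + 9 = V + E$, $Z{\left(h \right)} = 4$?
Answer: $-3223$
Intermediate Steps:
$w{\left(N,v \right)} = -3$ ($w{\left(N,v \right)} = 9 - 12 = -3$)
$K{\left(E,V \right)} = - \frac{9}{2} + \frac{E}{2} + \frac{V}{2}$ ($K{\left(E,V \right)} = - \frac{9}{2} + \frac{V + E}{2} = - \frac{9}{2} + \frac{E + V}{2} = - \frac{9}{2} + \left(\frac{E}{2} + \frac{V}{2}\right) = - \frac{9}{2} + \frac{E}{2} + \frac{V}{2}$)
$\left(Z{\left(5 \right)} + 7\right)^{2} + K{\left(w{\left(1,-4 \right)},-4 \right)} 418 = \left(4 + 7\right)^{2} + \left(- \frac{9}{2} + \frac{1}{2} \left(-3\right) + \frac{1}{2} \left(-4\right)\right) 418 = 11^{2} + \left(- \frac{9}{2} - \frac{3}{2} - 2\right) 418 = 121 - 3344 = -3223$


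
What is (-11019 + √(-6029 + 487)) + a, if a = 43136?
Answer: 32117 + I*√5542 ≈ 32117.0 + 74.445*I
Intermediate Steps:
(-11019 + √(-6029 + 487)) + a = (-11019 + √(-6029 + 487)) + 43136 = (-11019 + √(-5542)) + 43136 = (-11019 + I*√5542) + 43136 = 32117 + I*√5542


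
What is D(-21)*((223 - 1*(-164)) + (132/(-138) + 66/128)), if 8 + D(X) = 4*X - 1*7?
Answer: -56332485/1472 ≈ -38269.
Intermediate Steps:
D(X) = -15 + 4*X (D(X) = -8 + (4*X - 1*7) = -8 + (4*X - 7) = -8 + (-7 + 4*X) = -15 + 4*X)
D(-21)*((223 - 1*(-164)) + (132/(-138) + 66/128)) = (-15 + 4*(-21))*((223 - 1*(-164)) + (132/(-138) + 66/128)) = (-15 - 84)*((223 + 164) + (132*(-1/138) + 66*(1/128))) = -99*(387 + (-22/23 + 33/64)) = -99*(387 - 649/1472) = -99*569015/1472 = -56332485/1472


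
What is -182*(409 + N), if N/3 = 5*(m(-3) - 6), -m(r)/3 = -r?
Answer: -33488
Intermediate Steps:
m(r) = 3*r (m(r) = -(-3)*r = 3*r)
N = -225 (N = 3*(5*(3*(-3) - 6)) = 3*(5*(-9 - 6)) = 3*(5*(-15)) = 3*(-75) = -225)
-182*(409 + N) = -182*(409 - 225) = -182*184 = -33488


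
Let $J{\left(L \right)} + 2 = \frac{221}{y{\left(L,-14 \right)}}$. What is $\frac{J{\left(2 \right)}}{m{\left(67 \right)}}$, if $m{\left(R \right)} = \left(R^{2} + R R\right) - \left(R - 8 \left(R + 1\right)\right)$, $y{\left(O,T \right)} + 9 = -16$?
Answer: $- \frac{271}{236375} \approx -0.0011465$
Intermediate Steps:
$y{\left(O,T \right)} = -25$ ($y{\left(O,T \right)} = -9 - 16 = -25$)
$m{\left(R \right)} = 8 + 2 R^{2} + 7 R$ ($m{\left(R \right)} = \left(R^{2} + R^{2}\right) - \left(R - 8 \left(1 + R\right)\right) = 2 R^{2} + \left(\left(8 + 8 R\right) - R\right) = 2 R^{2} + \left(8 + 7 R\right) = 8 + 2 R^{2} + 7 R$)
$J{\left(L \right)} = - \frac{271}{25}$ ($J{\left(L \right)} = -2 + \frac{221}{-25} = -2 + 221 \left(- \frac{1}{25}\right) = -2 - \frac{221}{25} = - \frac{271}{25}$)
$\frac{J{\left(2 \right)}}{m{\left(67 \right)}} = - \frac{271}{25 \left(8 + 2 \cdot 67^{2} + 7 \cdot 67\right)} = - \frac{271}{25 \left(8 + 2 \cdot 4489 + 469\right)} = - \frac{271}{25 \left(8 + 8978 + 469\right)} = - \frac{271}{25 \cdot 9455} = \left(- \frac{271}{25}\right) \frac{1}{9455} = - \frac{271}{236375}$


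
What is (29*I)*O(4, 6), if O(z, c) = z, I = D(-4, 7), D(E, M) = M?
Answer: 812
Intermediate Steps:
I = 7
(29*I)*O(4, 6) = (29*7)*4 = 203*4 = 812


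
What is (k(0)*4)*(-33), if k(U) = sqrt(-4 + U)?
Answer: -264*I ≈ -264.0*I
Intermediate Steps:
(k(0)*4)*(-33) = (sqrt(-4 + 0)*4)*(-33) = (sqrt(-4)*4)*(-33) = ((2*I)*4)*(-33) = (8*I)*(-33) = -264*I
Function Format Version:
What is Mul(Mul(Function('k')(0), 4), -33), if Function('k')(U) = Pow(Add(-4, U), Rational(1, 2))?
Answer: Mul(-264, I) ≈ Mul(-264.00, I)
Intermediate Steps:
Mul(Mul(Function('k')(0), 4), -33) = Mul(Mul(Pow(Add(-4, 0), Rational(1, 2)), 4), -33) = Mul(Mul(Pow(-4, Rational(1, 2)), 4), -33) = Mul(Mul(Mul(2, I), 4), -33) = Mul(Mul(8, I), -33) = Mul(-264, I)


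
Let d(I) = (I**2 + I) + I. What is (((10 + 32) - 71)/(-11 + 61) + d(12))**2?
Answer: 70073641/2500 ≈ 28029.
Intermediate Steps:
d(I) = I**2 + 2*I (d(I) = (I + I**2) + I = I**2 + 2*I)
(((10 + 32) - 71)/(-11 + 61) + d(12))**2 = (((10 + 32) - 71)/(-11 + 61) + 12*(2 + 12))**2 = ((42 - 71)/50 + 12*14)**2 = (-29*1/50 + 168)**2 = (-29/50 + 168)**2 = (8371/50)**2 = 70073641/2500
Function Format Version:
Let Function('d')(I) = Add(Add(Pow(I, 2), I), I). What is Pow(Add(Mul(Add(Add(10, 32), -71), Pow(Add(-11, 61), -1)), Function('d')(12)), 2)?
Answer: Rational(70073641, 2500) ≈ 28029.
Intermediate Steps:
Function('d')(I) = Add(Pow(I, 2), Mul(2, I)) (Function('d')(I) = Add(Add(I, Pow(I, 2)), I) = Add(Pow(I, 2), Mul(2, I)))
Pow(Add(Mul(Add(Add(10, 32), -71), Pow(Add(-11, 61), -1)), Function('d')(12)), 2) = Pow(Add(Mul(Add(Add(10, 32), -71), Pow(Add(-11, 61), -1)), Mul(12, Add(2, 12))), 2) = Pow(Add(Mul(Add(42, -71), Pow(50, -1)), Mul(12, 14)), 2) = Pow(Add(Mul(-29, Rational(1, 50)), 168), 2) = Pow(Add(Rational(-29, 50), 168), 2) = Pow(Rational(8371, 50), 2) = Rational(70073641, 2500)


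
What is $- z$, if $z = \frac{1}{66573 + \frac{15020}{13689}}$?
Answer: $- \frac{13689}{911332817} \approx -1.5021 \cdot 10^{-5}$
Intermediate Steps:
$z = \frac{13689}{911332817}$ ($z = \frac{1}{66573 + 15020 \cdot \frac{1}{13689}} = \frac{1}{66573 + \frac{15020}{13689}} = \frac{1}{\frac{911332817}{13689}} = \frac{13689}{911332817} \approx 1.5021 \cdot 10^{-5}$)
$- z = \left(-1\right) \frac{13689}{911332817} = - \frac{13689}{911332817}$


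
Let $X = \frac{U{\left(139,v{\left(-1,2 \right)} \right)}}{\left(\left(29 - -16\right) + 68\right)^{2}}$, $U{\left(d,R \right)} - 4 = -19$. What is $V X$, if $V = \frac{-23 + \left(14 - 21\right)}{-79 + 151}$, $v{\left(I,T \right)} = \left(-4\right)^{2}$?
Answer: $\frac{25}{51076} \approx 0.00048947$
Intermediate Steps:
$v{\left(I,T \right)} = 16$
$U{\left(d,R \right)} = -15$ ($U{\left(d,R \right)} = 4 - 19 = -15$)
$X = - \frac{15}{12769}$ ($X = - \frac{15}{\left(\left(29 - -16\right) + 68\right)^{2}} = - \frac{15}{\left(\left(29 + 16\right) + 68\right)^{2}} = - \frac{15}{\left(45 + 68\right)^{2}} = - \frac{15}{113^{2}} = - \frac{15}{12769} \approx -0.0011747$)
$V = - \frac{5}{12}$ ($V = \frac{-23 + \left(14 - 21\right)}{72} = \left(-23 - 7\right) \frac{1}{72} = \left(-30\right) \frac{1}{72} = - \frac{5}{12} \approx -0.41667$)
$V X = \left(- \frac{5}{12}\right) \left(- \frac{15}{12769}\right) = \frac{25}{51076}$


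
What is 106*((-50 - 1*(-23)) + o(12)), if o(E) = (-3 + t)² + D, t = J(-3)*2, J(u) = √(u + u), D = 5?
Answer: -3922 - 1272*I*√6 ≈ -3922.0 - 3115.8*I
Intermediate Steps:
J(u) = √2*√u (J(u) = √(2*u) = √2*√u)
t = 2*I*√6 (t = (√2*√(-3))*2 = (√2*(I*√3))*2 = (I*√6)*2 = 2*I*√6 ≈ 4.899*I)
o(E) = 5 + (-3 + 2*I*√6)² (o(E) = (-3 + 2*I*√6)² + 5 = 5 + (-3 + 2*I*√6)²)
106*((-50 - 1*(-23)) + o(12)) = 106*((-50 - 1*(-23)) + (-10 - 12*I*√6)) = 106*((-50 + 23) + (-10 - 12*I*√6)) = 106*(-27 + (-10 - 12*I*√6)) = 106*(-37 - 12*I*√6) = -3922 - 1272*I*√6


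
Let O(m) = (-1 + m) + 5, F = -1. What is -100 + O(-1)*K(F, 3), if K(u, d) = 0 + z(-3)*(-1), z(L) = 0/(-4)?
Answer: -100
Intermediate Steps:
z(L) = 0 (z(L) = 0*(-¼) = 0)
K(u, d) = 0 (K(u, d) = 0 + 0*(-1) = 0 + 0 = 0)
O(m) = 4 + m
-100 + O(-1)*K(F, 3) = -100 + (4 - 1)*0 = -100 + 3*0 = -100 + 0 = -100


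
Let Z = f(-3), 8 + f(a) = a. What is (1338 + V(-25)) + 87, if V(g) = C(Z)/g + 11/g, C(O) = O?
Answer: 1425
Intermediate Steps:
f(a) = -8 + a
Z = -11 (Z = -8 - 3 = -11)
V(g) = 0 (V(g) = -11/g + 11/g = 0)
(1338 + V(-25)) + 87 = (1338 + 0) + 87 = 1338 + 87 = 1425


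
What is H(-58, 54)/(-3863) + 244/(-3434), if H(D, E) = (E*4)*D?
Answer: 21039290/6632771 ≈ 3.1720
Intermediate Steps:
H(D, E) = 4*D*E (H(D, E) = (4*E)*D = 4*D*E)
H(-58, 54)/(-3863) + 244/(-3434) = (4*(-58)*54)/(-3863) + 244/(-3434) = -12528*(-1/3863) + 244*(-1/3434) = 12528/3863 - 122/1717 = 21039290/6632771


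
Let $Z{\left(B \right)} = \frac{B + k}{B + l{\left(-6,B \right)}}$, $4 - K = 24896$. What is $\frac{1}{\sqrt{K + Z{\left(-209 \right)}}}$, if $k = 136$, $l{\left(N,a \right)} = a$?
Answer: $- \frac{i \sqrt{483244366}}{3468261} \approx - 0.0063383 i$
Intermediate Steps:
$K = -24892$ ($K = 4 - 24896 = -24892$)
$Z{\left(B \right)} = \frac{136 + B}{2 B}$ ($Z{\left(B \right)} = \frac{B + 136}{B + B} = \frac{136 + B}{2 B}$)
$\frac{1}{\sqrt{K + Z{\left(-209 \right)}}} = \frac{1}{\sqrt{-24892 + \frac{136 - 209}{2 \left(-209\right)}}} = \frac{1}{\sqrt{-24892 + \frac{1}{2} \left(- \frac{1}{209}\right) \left(-73\right)}} = \frac{1}{\sqrt{-24892 + \frac{73}{418}}} = \frac{1}{\sqrt{- \frac{10404783}{418}}} = \frac{1}{\frac{3}{418} i \sqrt{483244366}} = - \frac{i \sqrt{483244366}}{3468261}$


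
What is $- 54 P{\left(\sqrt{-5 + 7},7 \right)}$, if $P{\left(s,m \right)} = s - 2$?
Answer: $108 - 54 \sqrt{2} \approx 31.632$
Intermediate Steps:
$P{\left(s,m \right)} = -2 + s$ ($P{\left(s,m \right)} = s - 2 = -2 + s$)
$- 54 P{\left(\sqrt{-5 + 7},7 \right)} = - 54 \left(-2 + \sqrt{-5 + 7}\right) = - 54 \left(-2 + \sqrt{2}\right) = 108 - 54 \sqrt{2}$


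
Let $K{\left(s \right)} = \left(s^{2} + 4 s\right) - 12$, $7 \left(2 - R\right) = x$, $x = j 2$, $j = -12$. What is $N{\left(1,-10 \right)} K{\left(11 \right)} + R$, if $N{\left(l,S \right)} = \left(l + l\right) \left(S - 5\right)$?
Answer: $- \frac{32092}{7} \approx -4584.6$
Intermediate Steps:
$N{\left(l,S \right)} = 2 l \left(-5 + S\right)$
$x = -24$ ($x = \left(-12\right) 2 = -24$)
$R = \frac{38}{7}$ ($R = 2 - - \frac{24}{7} = 2 + \frac{24}{7} = \frac{38}{7} \approx 5.4286$)
$K{\left(s \right)} = -12 + s^{2} + 4 s$
$N{\left(1,-10 \right)} K{\left(11 \right)} + R = 2 \cdot 1 \left(-5 - 10\right) \left(-12 + 11^{2} + 4 \cdot 11\right) + \frac{38}{7} = 2 \cdot 1 \left(-15\right) \left(-12 + 121 + 44\right) + \frac{38}{7} = \left(-30\right) 153 + \frac{38}{7} = -4590 + \frac{38}{7} = - \frac{32092}{7}$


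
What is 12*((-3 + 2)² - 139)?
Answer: -1656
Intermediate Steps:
12*((-3 + 2)² - 139) = 12*((-1)² - 139) = 12*(1 - 139) = 12*(-138) = -1656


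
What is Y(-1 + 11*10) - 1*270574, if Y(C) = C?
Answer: -270465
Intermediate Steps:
Y(-1 + 11*10) - 1*270574 = (-1 + 11*10) - 1*270574 = (-1 + 110) - 270574 = 109 - 270574 = -270465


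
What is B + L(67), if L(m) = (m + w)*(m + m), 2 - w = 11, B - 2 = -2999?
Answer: 4775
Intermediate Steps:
B = -2997 (B = 2 - 2999 = -2997)
w = -9 (w = 2 - 1*11 = 2 - 11 = -9)
L(m) = 2*m*(-9 + m) (L(m) = (m - 9)*(m + m) = (-9 + m)*(2*m) = 2*m*(-9 + m))
B + L(67) = -2997 + 2*67*(-9 + 67) = -2997 + 2*67*58 = -2997 + 7772 = 4775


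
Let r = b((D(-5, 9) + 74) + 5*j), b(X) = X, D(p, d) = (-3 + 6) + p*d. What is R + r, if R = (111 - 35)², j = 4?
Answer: 5828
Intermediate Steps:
D(p, d) = 3 + d*p
r = 52 (r = ((3 + 9*(-5)) + 74) + 5*4 = ((3 - 45) + 74) + 20 = (-42 + 74) + 20 = 32 + 20 = 52)
R = 5776 (R = 76² = 5776)
R + r = 5776 + 52 = 5828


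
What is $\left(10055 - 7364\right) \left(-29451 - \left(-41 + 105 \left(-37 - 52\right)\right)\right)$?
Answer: $-53994915$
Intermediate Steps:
$\left(10055 - 7364\right) \left(-29451 - \left(-41 + 105 \left(-37 - 52\right)\right)\right) = 2691 \left(-29451 + \left(41 - -9345\right)\right) = 2691 \left(-29451 + \left(41 + 9345\right)\right) = 2691 \left(-29451 + 9386\right) = 2691 \left(-20065\right) = -53994915$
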